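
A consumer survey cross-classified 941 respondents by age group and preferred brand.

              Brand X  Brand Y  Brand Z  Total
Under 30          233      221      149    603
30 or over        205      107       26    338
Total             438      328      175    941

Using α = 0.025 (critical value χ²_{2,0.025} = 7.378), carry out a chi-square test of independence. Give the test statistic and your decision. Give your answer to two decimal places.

Grand total N = 941.
Expected counts (row total × column total / N):
  Under 30, Brand X: 603×438/941 = 280.674
  Under 30, Brand Y: 603×328/941 = 210.185
  Under 30, Brand Z: 603×175/941 = 112.141
  30 or over, Brand X: 338×438/941 = 157.326
  30 or over, Brand Y: 338×328/941 = 117.815
  30 or over, Brand Z: 338×175/941 = 62.859
Contributions (O − E)²/E:
  (233 − 280.674)²/280.674 = 8.0977
  (221 − 210.185)²/210.185 = 0.5565
  (149 − 112.141)²/112.141 = 12.1150
  (205 − 157.326)²/157.326 = 14.4465
  (107 − 117.815)²/117.815 = 0.9928
  (26 − 62.859)²/62.859 = 21.6132
χ² = 8.0977 + 0.5565 + 12.1150 + 14.4465 + 0.9928 + 21.6132 = 57.82
df = (2−1)(3−1) = 2. Since 57.82 > 7.378, reject the null hypothesis of independence at α = 0.025.

57.82; reject H₀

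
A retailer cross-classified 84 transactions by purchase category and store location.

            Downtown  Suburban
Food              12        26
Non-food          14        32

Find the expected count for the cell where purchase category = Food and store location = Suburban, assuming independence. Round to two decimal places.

26.24

Row total (Food) = 38; column total (Suburban) = 58; grand total N = 84.
Expected count = (row total × column total) / N = 38 × 58 / 84 = 26.24.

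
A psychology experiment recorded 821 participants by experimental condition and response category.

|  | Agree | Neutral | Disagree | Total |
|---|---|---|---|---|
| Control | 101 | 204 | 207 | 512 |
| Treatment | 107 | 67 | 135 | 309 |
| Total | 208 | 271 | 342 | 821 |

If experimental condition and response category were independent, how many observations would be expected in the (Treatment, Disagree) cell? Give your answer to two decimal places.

128.72

Row total (Treatment) = 309; column total (Disagree) = 342; grand total N = 821.
Expected count = (row total × column total) / N = 309 × 342 / 821 = 128.72.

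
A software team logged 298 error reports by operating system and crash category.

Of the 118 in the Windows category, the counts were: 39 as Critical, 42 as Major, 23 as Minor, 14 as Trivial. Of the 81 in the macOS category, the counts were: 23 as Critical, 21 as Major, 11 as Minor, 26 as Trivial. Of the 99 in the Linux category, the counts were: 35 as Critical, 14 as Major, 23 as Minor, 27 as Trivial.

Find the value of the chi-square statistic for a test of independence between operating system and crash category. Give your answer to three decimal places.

22.708

Row totals: 118, 81, 99. Column totals: 97, 77, 57, 67. Grand total N = 298.
Expected counts (row total × column total / N):
  Windows, Critical: 118×97/298 = 38.4094
  Windows, Major: 118×77/298 = 30.4899
  Windows, Minor: 118×57/298 = 22.5705
  Windows, Trivial: 118×67/298 = 26.5302
  macOS, Critical: 81×97/298 = 26.3658
  macOS, Major: 81×77/298 = 20.9295
  macOS, Minor: 81×57/298 = 15.4933
  macOS, Trivial: 81×67/298 = 18.2114
  Linux, Critical: 99×97/298 = 32.2248
  Linux, Major: 99×77/298 = 25.5805
  Linux, Minor: 99×57/298 = 18.9362
  Linux, Trivial: 99×67/298 = 22.2584
Contributions (O − E)²/E:
  (39 − 38.4094)²/38.4094 = 0.0091
  (42 − 30.4899)²/30.4899 = 4.3451
  (23 − 22.5705)²/22.5705 = 0.0082
  (14 − 26.5302)²/26.5302 = 5.9180
  (23 − 26.3658)²/26.3658 = 0.4297
  (21 − 20.9295)²/20.9295 = 0.0002
  (11 − 15.4933)²/15.4933 = 1.3031
  (26 − 18.2114)²/18.2114 = 3.3310
  (35 − 32.2248)²/32.2248 = 0.2390
  (14 − 25.5805)²/25.5805 = 5.2426
  (23 − 18.9362)²/18.9362 = 0.8721
  (27 − 22.2584)²/22.2584 = 1.0101
χ² = 0.0091 + 4.3451 + 0.0082 + 5.9180 + 0.4297 + 0.0002 + 1.3031 + 3.3310 + 0.2390 + 5.2426 + 0.8721 + 1.0101 = 22.708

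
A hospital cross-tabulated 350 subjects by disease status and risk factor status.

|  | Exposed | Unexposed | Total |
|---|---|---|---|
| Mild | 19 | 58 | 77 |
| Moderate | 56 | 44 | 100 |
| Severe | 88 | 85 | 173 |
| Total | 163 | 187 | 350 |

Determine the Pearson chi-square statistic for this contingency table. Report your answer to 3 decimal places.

19.692

Grand total N = 350.
Expected counts (row total × column total / N):
  Mild, Exposed: 77×163/350 = 35.8600
  Mild, Unexposed: 77×187/350 = 41.1400
  Moderate, Exposed: 100×163/350 = 46.5714
  Moderate, Unexposed: 100×187/350 = 53.4286
  Severe, Exposed: 173×163/350 = 80.5686
  Severe, Unexposed: 173×187/350 = 92.4314
Contributions (O − E)²/E:
  (19 − 35.8600)²/35.8600 = 7.9269
  (58 − 41.1400)²/41.1400 = 6.9096
  (56 − 46.5714)²/46.5714 = 1.9089
  (44 − 53.4286)²/53.4286 = 1.6639
  (88 − 80.5686)²/80.5686 = 0.6854
  (85 − 92.4314)²/92.4314 = 0.5975
χ² = 7.9269 + 6.9096 + 1.9089 + 1.6639 + 0.6854 + 0.5975 = 19.692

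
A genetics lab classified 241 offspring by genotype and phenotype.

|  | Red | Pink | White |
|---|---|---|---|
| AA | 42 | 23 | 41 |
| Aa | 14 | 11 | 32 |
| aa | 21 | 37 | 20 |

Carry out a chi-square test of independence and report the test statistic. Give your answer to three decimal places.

24.204

Row totals: 106, 57, 78. Column totals: 77, 71, 93. Grand total N = 241.
Expected counts (row total × column total / N):
  AA, Red: 106×77/241 = 33.8672
  AA, Pink: 106×71/241 = 31.2282
  AA, White: 106×93/241 = 40.9046
  Aa, Red: 57×77/241 = 18.2116
  Aa, Pink: 57×71/241 = 16.7925
  Aa, White: 57×93/241 = 21.9959
  aa, Red: 78×77/241 = 24.9212
  aa, Pink: 78×71/241 = 22.9793
  aa, White: 78×93/241 = 30.0996
Contributions (O − E)²/E:
  (42 − 33.8672)²/33.8672 = 1.9530
  (23 − 31.2282)²/31.2282 = 2.1680
  (41 − 40.9046)²/40.9046 = 0.0002
  (14 − 18.2116)²/18.2116 = 0.9740
  (11 − 16.7925)²/16.7925 = 1.9981
  (32 − 21.9959)²/21.9959 = 4.5500
  (21 − 24.9212)²/24.9212 = 0.6170
  (37 − 22.9793)²/22.9793 = 8.5547
  (20 − 30.0996)²/30.0996 = 3.3888
χ² = 1.9530 + 2.1680 + 0.0002 + 0.9740 + 1.9981 + 4.5500 + 0.6170 + 8.5547 + 3.3888 = 24.204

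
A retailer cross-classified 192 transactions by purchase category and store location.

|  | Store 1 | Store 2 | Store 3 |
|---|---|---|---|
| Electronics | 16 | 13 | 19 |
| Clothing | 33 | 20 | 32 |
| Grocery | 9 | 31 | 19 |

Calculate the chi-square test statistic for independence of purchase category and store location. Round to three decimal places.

Row totals: 48, 85, 59. Column totals: 58, 64, 70. Grand total N = 192.
Expected counts (row total × column total / N):
  Electronics, Store 1: 48×58/192 = 14.5000
  Electronics, Store 2: 48×64/192 = 16.0000
  Electronics, Store 3: 48×70/192 = 17.5000
  Clothing, Store 1: 85×58/192 = 25.6771
  Clothing, Store 2: 85×64/192 = 28.3333
  Clothing, Store 3: 85×70/192 = 30.9896
  Grocery, Store 1: 59×58/192 = 17.8229
  Grocery, Store 2: 59×64/192 = 19.6667
  Grocery, Store 3: 59×70/192 = 21.5104
Contributions (O − E)²/E:
  (16 − 14.5000)²/14.5000 = 0.1552
  (13 − 16.0000)²/16.0000 = 0.5625
  (19 − 17.5000)²/17.5000 = 0.1286
  (33 − 25.6771)²/25.6771 = 2.0884
  (20 − 28.3333)²/28.3333 = 2.4510
  (32 − 30.9896)²/30.9896 = 0.0329
  (9 − 17.8229)²/17.8229 = 4.3676
  (31 − 19.6667)²/19.6667 = 6.5310
  (19 − 21.5104)²/21.5104 = 0.2930
χ² = 0.1552 + 0.5625 + 0.1286 + 2.0884 + 2.4510 + 0.0329 + 4.3676 + 6.5310 + 0.2930 = 16.610

16.610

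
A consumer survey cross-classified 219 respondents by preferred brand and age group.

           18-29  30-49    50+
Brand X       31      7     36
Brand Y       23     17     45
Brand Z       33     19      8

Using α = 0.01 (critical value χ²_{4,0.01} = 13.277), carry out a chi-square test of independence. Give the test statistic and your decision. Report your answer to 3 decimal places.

30.718; reject H₀

Row totals: 74, 85, 60. Column totals: 87, 43, 89. Grand total N = 219.
Expected counts (row total × column total / N):
  Brand X, 18-29: 74×87/219 = 29.3973
  Brand X, 30-49: 74×43/219 = 14.5297
  Brand X, 50+: 74×89/219 = 30.0731
  Brand Y, 18-29: 85×87/219 = 33.7671
  Brand Y, 30-49: 85×43/219 = 16.6895
  Brand Y, 50+: 85×89/219 = 34.5434
  Brand Z, 18-29: 60×87/219 = 23.8356
  Brand Z, 30-49: 60×43/219 = 11.7808
  Brand Z, 50+: 60×89/219 = 24.3836
Contributions (O − E)²/E:
  (31 − 29.3973)²/29.3973 = 0.0874
  (7 − 14.5297)²/14.5297 = 3.9021
  (36 − 30.0731)²/30.0731 = 1.1681
  (23 − 33.7671)²/33.7671 = 3.4332
  (17 − 16.6895)²/16.6895 = 0.0058
  (45 − 34.5434)²/34.5434 = 3.1653
  (33 − 23.8356)²/23.8356 = 3.5236
  (19 − 11.7808)²/11.7808 = 4.4239
  (8 − 24.3836)²/24.3836 = 11.0083
χ² = 0.0874 + 3.9021 + 1.1681 + 3.4332 + 0.0058 + 3.1653 + 3.5236 + 4.4239 + 11.0083 = 30.718
df = (3−1)(3−1) = 4. Since 30.718 > 13.277, reject the null hypothesis of independence at α = 0.01.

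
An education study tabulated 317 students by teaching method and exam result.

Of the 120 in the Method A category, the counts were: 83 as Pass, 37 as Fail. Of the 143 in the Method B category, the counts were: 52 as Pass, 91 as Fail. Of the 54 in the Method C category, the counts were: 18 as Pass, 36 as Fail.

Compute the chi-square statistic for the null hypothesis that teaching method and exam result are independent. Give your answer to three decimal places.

Row totals: 120, 143, 54. Column totals: 153, 164. Grand total N = 317.
Expected counts (row total × column total / N):
  Method A, Pass: 120×153/317 = 57.9180
  Method A, Fail: 120×164/317 = 62.0820
  Method B, Pass: 143×153/317 = 69.0189
  Method B, Fail: 143×164/317 = 73.9811
  Method C, Pass: 54×153/317 = 26.0631
  Method C, Fail: 54×164/317 = 27.9369
Contributions (O − E)²/E:
  (83 − 57.9180)²/57.9180 = 10.8620
  (37 − 62.0820)²/62.0820 = 10.1335
  (52 − 69.0189)²/69.0189 = 4.1966
  (91 − 73.9811)²/73.9811 = 3.9151
  (18 − 26.0631)²/26.0631 = 2.4945
  (36 − 27.9369)²/27.9369 = 2.3272
χ² = 10.8620 + 10.1335 + 4.1966 + 3.9151 + 2.4945 + 2.3272 = 33.929

33.929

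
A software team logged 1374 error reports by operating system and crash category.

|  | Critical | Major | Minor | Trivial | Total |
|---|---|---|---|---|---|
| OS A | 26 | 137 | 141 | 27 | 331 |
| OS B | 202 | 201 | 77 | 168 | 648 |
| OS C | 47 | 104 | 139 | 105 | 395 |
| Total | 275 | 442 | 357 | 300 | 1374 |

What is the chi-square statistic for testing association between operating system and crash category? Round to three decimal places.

226.011

Grand total N = 1374.
Expected counts (row total × column total / N):
  OS A, Critical: 331×275/1374 = 66.2482
  OS A, Major: 331×442/1374 = 106.4789
  OS A, Minor: 331×357/1374 = 86.0022
  OS A, Trivial: 331×300/1374 = 72.2707
  OS B, Critical: 648×275/1374 = 129.6943
  OS B, Major: 648×442/1374 = 208.4541
  OS B, Minor: 648×357/1374 = 168.3668
  OS B, Trivial: 648×300/1374 = 141.4847
  OS C, Critical: 395×275/1374 = 79.0575
  OS C, Major: 395×442/1374 = 127.0670
  OS C, Minor: 395×357/1374 = 102.6310
  OS C, Trivial: 395×300/1374 = 86.2445
Contributions (O − E)²/E:
  (26 − 66.2482)²/66.2482 = 24.4523
  (137 − 106.4789)²/106.4789 = 8.7486
  (141 − 86.0022)²/86.0022 = 35.1707
  (27 − 72.2707)²/72.2707 = 28.3578
  (202 − 129.6943)²/129.6943 = 40.3111
  (201 − 208.4541)²/208.4541 = 0.2666
  (77 − 168.3668)²/168.3668 = 49.5816
  (168 − 141.4847)²/141.4847 = 4.9692
  (47 − 79.0575)²/79.0575 = 12.9992
  (104 − 127.0670)²/127.0670 = 4.1874
  (139 − 102.6310)²/102.6310 = 12.8880
  (105 − 86.2445)²/86.2445 = 4.0787
χ² = 24.4523 + 8.7486 + 35.1707 + 28.3578 + 40.3111 + 0.2666 + 49.5816 + 4.9692 + 12.9992 + 4.1874 + 12.8880 + 4.0787 = 226.011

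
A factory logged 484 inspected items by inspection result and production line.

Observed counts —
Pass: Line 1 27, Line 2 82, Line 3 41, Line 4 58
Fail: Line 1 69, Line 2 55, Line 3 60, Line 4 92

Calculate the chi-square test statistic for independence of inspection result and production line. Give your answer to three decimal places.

Row totals: 208, 276. Column totals: 96, 137, 101, 150. Grand total N = 484.
Expected counts (row total × column total / N):
  Pass, Line 1: 208×96/484 = 41.2562
  Pass, Line 2: 208×137/484 = 58.8760
  Pass, Line 3: 208×101/484 = 43.4050
  Pass, Line 4: 208×150/484 = 64.4628
  Fail, Line 1: 276×96/484 = 54.7438
  Fail, Line 2: 276×137/484 = 78.1240
  Fail, Line 3: 276×101/484 = 57.5950
  Fail, Line 4: 276×150/484 = 85.5372
Contributions (O − E)²/E:
  (27 − 41.2562)²/41.2562 = 4.9263
  (82 − 58.8760)²/58.8760 = 9.0821
  (41 − 43.4050)²/43.4050 = 0.1333
  (58 − 64.4628)²/64.4628 = 0.6479
  (69 − 54.7438)²/54.7438 = 3.7126
  (55 − 78.1240)²/78.1240 = 6.8445
  (60 − 57.5950)²/57.5950 = 0.1004
  (92 − 85.5372)²/85.5372 = 0.4883
χ² = 4.9263 + 9.0821 + 0.1333 + 0.6479 + 3.7126 + 6.8445 + 0.1004 + 0.4883 = 25.935

25.935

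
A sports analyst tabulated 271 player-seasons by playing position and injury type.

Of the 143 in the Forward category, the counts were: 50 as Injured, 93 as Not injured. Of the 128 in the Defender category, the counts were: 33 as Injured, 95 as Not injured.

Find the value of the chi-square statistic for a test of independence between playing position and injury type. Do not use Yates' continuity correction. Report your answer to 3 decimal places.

Row totals: 143, 128. Column totals: 83, 188. Grand total N = 271.
Expected counts (row total × column total / N):
  Forward, Injured: 143×83/271 = 43.7970
  Forward, Not injured: 143×188/271 = 99.2030
  Defender, Injured: 128×83/271 = 39.2030
  Defender, Not injured: 128×188/271 = 88.7970
Contributions (O − E)²/E:
  (50 − 43.7970)²/43.7970 = 0.8785
  (93 − 99.2030)²/99.2030 = 0.3879
  (33 − 39.2030)²/39.2030 = 0.9815
  (95 − 88.7970)²/88.7970 = 0.4333
χ² = 0.8785 + 0.3879 + 0.9815 + 0.4333 = 2.681

2.681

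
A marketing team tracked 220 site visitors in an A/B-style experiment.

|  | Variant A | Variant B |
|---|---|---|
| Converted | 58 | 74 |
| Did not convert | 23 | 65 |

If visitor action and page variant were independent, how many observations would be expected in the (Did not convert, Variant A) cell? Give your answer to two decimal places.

32.40

Row total (Did not convert) = 88; column total (Variant A) = 81; grand total N = 220.
Expected count = (row total × column total) / N = 88 × 81 / 220 = 32.40.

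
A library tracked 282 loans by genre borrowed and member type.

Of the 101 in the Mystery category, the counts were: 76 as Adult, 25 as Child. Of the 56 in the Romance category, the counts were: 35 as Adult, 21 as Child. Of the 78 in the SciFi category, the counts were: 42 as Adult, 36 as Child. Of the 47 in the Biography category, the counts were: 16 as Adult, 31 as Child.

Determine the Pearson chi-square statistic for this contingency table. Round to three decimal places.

Row totals: 101, 56, 78, 47. Column totals: 169, 113. Grand total N = 282.
Expected counts (row total × column total / N):
  Mystery, Adult: 101×169/282 = 60.5284
  Mystery, Child: 101×113/282 = 40.4716
  Romance, Adult: 56×169/282 = 33.5603
  Romance, Child: 56×113/282 = 22.4397
  SciFi, Adult: 78×169/282 = 46.7447
  SciFi, Child: 78×113/282 = 31.2553
  Biography, Adult: 47×169/282 = 28.1667
  Biography, Child: 47×113/282 = 18.8333
Contributions (O − E)²/E:
  (76 − 60.5284)²/60.5284 = 3.9547
  (25 − 40.4716)²/40.4716 = 5.9145
  (35 − 33.5603)²/33.5603 = 0.0618
  (21 − 22.4397)²/22.4397 = 0.0924
  (42 − 46.7447)²/46.7447 = 0.4816
  (36 − 31.2553)²/31.2553 = 0.7203
  (16 − 28.1667)²/28.1667 = 5.2554
  (31 − 18.8333)²/18.8333 = 7.8599
χ² = 3.9547 + 5.9145 + 0.0618 + 0.0924 + 0.4816 + 0.7203 + 5.2554 + 7.8599 = 24.341

24.341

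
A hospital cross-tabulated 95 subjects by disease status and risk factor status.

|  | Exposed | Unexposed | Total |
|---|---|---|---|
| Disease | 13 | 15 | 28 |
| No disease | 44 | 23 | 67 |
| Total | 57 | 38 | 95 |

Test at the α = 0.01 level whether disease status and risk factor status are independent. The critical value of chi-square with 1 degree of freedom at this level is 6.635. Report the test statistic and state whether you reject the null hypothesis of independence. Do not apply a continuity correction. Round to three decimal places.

3.047; fail to reject H₀

Grand total N = 95.
Expected counts (row total × column total / N):
  Disease, Exposed: 28×57/95 = 16.8000
  Disease, Unexposed: 28×38/95 = 11.2000
  No disease, Exposed: 67×57/95 = 40.2000
  No disease, Unexposed: 67×38/95 = 26.8000
Contributions (O − E)²/E:
  (13 − 16.8000)²/16.8000 = 0.8595
  (15 − 11.2000)²/11.2000 = 1.2893
  (44 − 40.2000)²/40.2000 = 0.3592
  (23 − 26.8000)²/26.8000 = 0.5388
χ² = 0.8595 + 1.2893 + 0.3592 + 0.5388 = 3.047
df = (2−1)(2−1) = 1. Since 3.047 < 6.635, fail to reject the null hypothesis of independence at α = 0.01.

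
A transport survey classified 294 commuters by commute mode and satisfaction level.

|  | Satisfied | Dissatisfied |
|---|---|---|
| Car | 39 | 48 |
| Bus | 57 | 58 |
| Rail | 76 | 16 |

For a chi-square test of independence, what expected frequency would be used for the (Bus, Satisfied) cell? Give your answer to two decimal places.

67.28

Row total (Bus) = 115; column total (Satisfied) = 172; grand total N = 294.
Expected count = (row total × column total) / N = 115 × 172 / 294 = 67.28.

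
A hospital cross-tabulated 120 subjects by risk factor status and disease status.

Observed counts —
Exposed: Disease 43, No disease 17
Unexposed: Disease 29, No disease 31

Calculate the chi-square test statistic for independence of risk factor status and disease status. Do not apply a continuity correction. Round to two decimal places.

6.81

Row totals: 60, 60. Column totals: 72, 48. Grand total N = 120.
Expected counts (row total × column total / N):
  Exposed, Disease: 60×72/120 = 36.000
  Exposed, No disease: 60×48/120 = 24.000
  Unexposed, Disease: 60×72/120 = 36.000
  Unexposed, No disease: 60×48/120 = 24.000
Contributions (O − E)²/E:
  (43 − 36.000)²/36.000 = 1.3611
  (17 − 24.000)²/24.000 = 2.0417
  (29 − 36.000)²/36.000 = 1.3611
  (31 − 24.000)²/24.000 = 2.0417
χ² = 1.3611 + 2.0417 + 1.3611 + 2.0417 = 6.81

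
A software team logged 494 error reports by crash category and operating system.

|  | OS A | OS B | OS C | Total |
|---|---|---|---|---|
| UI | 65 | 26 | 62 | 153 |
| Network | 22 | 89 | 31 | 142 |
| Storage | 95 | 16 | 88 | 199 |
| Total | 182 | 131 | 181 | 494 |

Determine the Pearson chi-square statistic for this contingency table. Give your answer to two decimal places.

Grand total N = 494.
Expected counts (row total × column total / N):
  UI, OS A: 153×182/494 = 56.368
  UI, OS B: 153×131/494 = 40.573
  UI, OS C: 153×181/494 = 56.059
  Network, OS A: 142×182/494 = 52.316
  Network, OS B: 142×131/494 = 37.656
  Network, OS C: 142×181/494 = 52.028
  Storage, OS A: 199×182/494 = 73.316
  Storage, OS B: 199×131/494 = 52.771
  Storage, OS C: 199×181/494 = 72.913
Contributions (O − E)²/E:
  (65 − 56.368)²/56.368 = 1.3219
  (26 − 40.573)²/40.573 = 5.2343
  (62 − 56.059)²/56.059 = 0.6296
  (22 − 52.316)²/52.316 = 17.5675
  (89 − 37.656)²/37.656 = 70.0076
  (31 − 52.028)²/52.028 = 8.4988
  (95 − 73.316)²/73.316 = 6.4133
  (16 − 52.771)²/52.771 = 25.6221
  (88 − 72.913)²/72.913 = 3.1218
χ² = 1.3219 + 5.2343 + 0.6296 + 17.5675 + 70.0076 + 8.4988 + 6.4133 + 25.6221 + 3.1218 = 138.42

138.42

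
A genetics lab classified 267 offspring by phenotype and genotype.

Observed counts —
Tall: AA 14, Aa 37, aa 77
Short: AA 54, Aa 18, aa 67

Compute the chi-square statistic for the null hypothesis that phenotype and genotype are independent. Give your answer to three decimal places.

Row totals: 128, 139. Column totals: 68, 55, 144. Grand total N = 267.
Expected counts (row total × column total / N):
  Tall, AA: 128×68/267 = 32.5993
  Tall, Aa: 128×55/267 = 26.3670
  Tall, aa: 128×144/267 = 69.0337
  Short, AA: 139×68/267 = 35.4007
  Short, Aa: 139×55/267 = 28.6330
  Short, aa: 139×144/267 = 74.9663
Contributions (O − E)²/E:
  (14 − 32.5993)²/32.5993 = 10.6117
  (37 − 26.3670)²/26.3670 = 4.2880
  (77 − 69.0337)²/69.0337 = 0.9193
  (54 − 35.4007)²/35.4007 = 9.7720
  (18 − 28.6330)²/28.6330 = 3.9486
  (67 − 74.9663)²/74.9663 = 0.8465
χ² = 10.6117 + 4.2880 + 0.9193 + 9.7720 + 3.9486 + 0.8465 = 30.386

30.386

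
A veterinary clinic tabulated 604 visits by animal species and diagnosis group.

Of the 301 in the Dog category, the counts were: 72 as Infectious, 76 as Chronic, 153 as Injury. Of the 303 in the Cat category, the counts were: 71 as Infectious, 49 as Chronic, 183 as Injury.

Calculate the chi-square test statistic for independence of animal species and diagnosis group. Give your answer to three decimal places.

8.511

Row totals: 301, 303. Column totals: 143, 125, 336. Grand total N = 604.
Expected counts (row total × column total / N):
  Dog, Infectious: 301×143/604 = 71.2632
  Dog, Chronic: 301×125/604 = 62.2930
  Dog, Injury: 301×336/604 = 167.4437
  Cat, Infectious: 303×143/604 = 71.7368
  Cat, Chronic: 303×125/604 = 62.7070
  Cat, Injury: 303×336/604 = 168.5563
Contributions (O − E)²/E:
  (72 − 71.2632)²/71.2632 = 0.0076
  (76 − 62.2930)²/62.2930 = 3.0161
  (153 − 167.4437)²/167.4437 = 1.2459
  (71 − 71.7368)²/71.7368 = 0.0076
  (49 − 62.7070)²/62.7070 = 2.9962
  (183 − 168.5563)²/168.5563 = 1.2377
χ² = 0.0076 + 3.0161 + 1.2459 + 0.0076 + 2.9962 + 1.2377 = 8.511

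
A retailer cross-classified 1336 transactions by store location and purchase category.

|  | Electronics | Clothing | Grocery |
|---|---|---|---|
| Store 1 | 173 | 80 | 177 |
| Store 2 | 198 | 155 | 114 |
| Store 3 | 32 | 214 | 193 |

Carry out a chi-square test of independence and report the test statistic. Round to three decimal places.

Row totals: 430, 467, 439. Column totals: 403, 449, 484. Grand total N = 1336.
Expected counts (row total × column total / N):
  Store 1, Electronics: 430×403/1336 = 129.7081
  Store 1, Clothing: 430×449/1336 = 144.5135
  Store 1, Grocery: 430×484/1336 = 155.7784
  Store 2, Electronics: 467×403/1336 = 140.8690
  Store 2, Clothing: 467×449/1336 = 156.9484
  Store 2, Grocery: 467×484/1336 = 169.1826
  Store 3, Electronics: 439×403/1336 = 132.4229
  Store 3, Clothing: 439×449/1336 = 147.5382
  Store 3, Grocery: 439×484/1336 = 159.0389
Contributions (O − E)²/E:
  (173 − 129.7081)²/129.7081 = 14.4493
  (80 − 144.5135)²/144.5135 = 28.8000
  (177 − 155.7784)²/155.7784 = 2.8910
  (198 − 140.8690)²/140.8690 = 23.1701
  (155 − 156.9484)²/156.9484 = 0.0242
  (114 − 169.1826)²/169.1826 = 17.9990
  (32 − 132.4229)²/132.4229 = 76.1557
  (214 − 147.5382)²/147.5382 = 29.9392
  (193 − 159.0389)²/159.0389 = 7.2520
χ² = 14.4493 + 28.8000 + 2.8910 + 23.1701 + 0.0242 + 17.9990 + 76.1557 + 29.9392 + 7.2520 = 200.681

200.681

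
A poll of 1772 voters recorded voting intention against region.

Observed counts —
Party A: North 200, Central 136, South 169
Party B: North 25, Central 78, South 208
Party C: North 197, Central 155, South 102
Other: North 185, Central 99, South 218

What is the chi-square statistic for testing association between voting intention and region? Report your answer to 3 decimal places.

197.104

Row totals: 505, 311, 454, 502. Column totals: 607, 468, 697. Grand total N = 1772.
Expected counts (row total × column total / N):
  Party A, North: 505×607/1772 = 172.9881
  Party A, Central: 505×468/1772 = 133.3747
  Party A, South: 505×697/1772 = 198.6371
  Party B, North: 311×607/1772 = 106.5333
  Party B, Central: 311×468/1772 = 82.1377
  Party B, South: 311×697/1772 = 122.3290
  Party C, North: 454×607/1772 = 155.5181
  Party C, Central: 454×468/1772 = 119.9052
  Party C, South: 454×697/1772 = 178.5767
  Other, North: 502×607/1772 = 171.9605
  Other, Central: 502×468/1772 = 132.5824
  Other, South: 502×697/1772 = 197.4571
Contributions (O − E)²/E:
  (200 − 172.9881)²/172.9881 = 4.2179
  (136 − 133.3747)²/133.3747 = 0.0517
  (169 − 198.6371)²/198.6371 = 4.4219
  (25 − 106.5333)²/106.5333 = 62.4000
  (78 − 82.1377)²/82.1377 = 0.2084
  (208 − 122.3290)²/122.3290 = 59.9982
  (197 − 155.5181)²/155.5181 = 11.0646
  (155 − 119.9052)²/119.9052 = 10.2718
  (102 − 178.5767)²/178.5767 = 32.8374
  (185 − 171.9605)²/171.9605 = 0.9888
  (99 − 132.5824)²/132.5824 = 8.5062
  (218 − 197.4571)²/197.4571 = 2.1372
χ² = 4.2179 + 0.0517 + 4.4219 + 62.4000 + 0.2084 + 59.9982 + 11.0646 + 10.2718 + 32.8374 + 0.9888 + 8.5062 + 2.1372 = 197.104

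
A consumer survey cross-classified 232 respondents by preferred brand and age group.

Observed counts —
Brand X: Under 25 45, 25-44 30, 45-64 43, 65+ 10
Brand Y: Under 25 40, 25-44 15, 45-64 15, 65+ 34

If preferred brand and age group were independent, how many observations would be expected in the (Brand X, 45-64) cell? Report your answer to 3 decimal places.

32.000

Row total (Brand X) = 128; column total (45-64) = 58; grand total N = 232.
Expected count = (row total × column total) / N = 128 × 58 / 232 = 32.000.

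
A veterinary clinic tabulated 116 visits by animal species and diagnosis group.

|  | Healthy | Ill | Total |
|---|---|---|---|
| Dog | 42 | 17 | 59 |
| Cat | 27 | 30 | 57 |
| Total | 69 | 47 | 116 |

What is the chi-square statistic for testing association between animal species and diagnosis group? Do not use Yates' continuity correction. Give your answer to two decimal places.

6.82

Grand total N = 116.
Expected counts (row total × column total / N):
  Dog, Healthy: 59×69/116 = 35.095
  Dog, Ill: 59×47/116 = 23.905
  Cat, Healthy: 57×69/116 = 33.905
  Cat, Ill: 57×47/116 = 23.095
Contributions (O − E)²/E:
  (42 − 35.095)²/35.095 = 1.3586
  (17 − 23.905)²/23.905 = 1.9945
  (27 − 33.905)²/33.905 = 1.4063
  (30 − 23.095)²/23.095 = 2.0645
χ² = 1.3586 + 1.9945 + 1.4063 + 2.0645 = 6.82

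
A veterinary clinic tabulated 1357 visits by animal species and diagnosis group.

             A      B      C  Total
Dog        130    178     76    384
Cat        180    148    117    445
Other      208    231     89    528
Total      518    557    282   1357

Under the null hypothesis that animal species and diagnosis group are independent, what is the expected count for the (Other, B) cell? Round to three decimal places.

Row total (Other) = 528; column total (B) = 557; grand total N = 1357.
Expected count = (row total × column total) / N = 528 × 557 / 1357 = 216.725.

216.725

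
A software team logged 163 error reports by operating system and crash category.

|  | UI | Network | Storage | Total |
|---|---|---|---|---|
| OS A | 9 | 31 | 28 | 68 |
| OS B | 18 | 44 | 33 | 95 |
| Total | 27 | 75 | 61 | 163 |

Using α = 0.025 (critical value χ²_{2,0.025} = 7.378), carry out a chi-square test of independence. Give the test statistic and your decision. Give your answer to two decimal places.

1.22; fail to reject H₀

Grand total N = 163.
Expected counts (row total × column total / N):
  OS A, UI: 68×27/163 = 11.2638
  OS A, Network: 68×75/163 = 31.2883
  OS A, Storage: 68×61/163 = 25.4479
  OS B, UI: 95×27/163 = 15.7362
  OS B, Network: 95×75/163 = 43.7117
  OS B, Storage: 95×61/163 = 35.5521
Contributions (O − E)²/E:
  (9 − 11.2638)²/11.2638 = 0.4550
  (31 − 31.2883)²/31.2883 = 0.0027
  (28 − 25.4479)²/25.4479 = 0.2559
  (18 − 15.7362)²/15.7362 = 0.3257
  (44 − 43.7117)²/43.7117 = 0.0019
  (33 − 35.5521)²/35.5521 = 0.1832
χ² = 0.4550 + 0.0027 + 0.2559 + 0.3257 + 0.0019 + 0.1832 = 1.22
df = (2−1)(3−1) = 2. Since 1.22 < 7.378, fail to reject the null hypothesis of independence at α = 0.025.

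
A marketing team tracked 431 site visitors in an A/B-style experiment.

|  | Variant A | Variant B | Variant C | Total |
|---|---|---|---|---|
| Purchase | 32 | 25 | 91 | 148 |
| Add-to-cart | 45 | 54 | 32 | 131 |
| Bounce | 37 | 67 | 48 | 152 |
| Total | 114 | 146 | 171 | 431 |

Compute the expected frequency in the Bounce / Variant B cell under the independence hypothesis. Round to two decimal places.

Row total (Bounce) = 152; column total (Variant B) = 146; grand total N = 431.
Expected count = (row total × column total) / N = 152 × 146 / 431 = 51.49.

51.49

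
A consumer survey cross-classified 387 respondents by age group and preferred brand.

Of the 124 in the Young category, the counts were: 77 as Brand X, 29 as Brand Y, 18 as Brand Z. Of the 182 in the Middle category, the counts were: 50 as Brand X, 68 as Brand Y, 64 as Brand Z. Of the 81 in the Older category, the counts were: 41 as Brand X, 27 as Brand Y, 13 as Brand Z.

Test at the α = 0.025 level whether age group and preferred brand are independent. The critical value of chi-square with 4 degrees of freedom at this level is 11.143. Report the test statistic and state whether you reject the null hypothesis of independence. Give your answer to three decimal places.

Row totals: 124, 182, 81. Column totals: 168, 124, 95. Grand total N = 387.
Expected counts (row total × column total / N):
  Young, Brand X: 124×168/387 = 53.8295
  Young, Brand Y: 124×124/387 = 39.7313
  Young, Brand Z: 124×95/387 = 30.4393
  Middle, Brand X: 182×168/387 = 79.0078
  Middle, Brand Y: 182×124/387 = 58.3152
  Middle, Brand Z: 182×95/387 = 44.6770
  Older, Brand X: 81×168/387 = 35.1628
  Older, Brand Y: 81×124/387 = 25.9535
  Older, Brand Z: 81×95/387 = 19.8837
Contributions (O − E)²/E:
  (77 − 53.8295)²/53.8295 = 9.9736
  (29 − 39.7313)²/39.7313 = 2.8985
  (18 − 30.4393)²/30.4393 = 5.0834
  (50 − 79.0078)²/79.0078 = 10.6502
  (68 − 58.3152)²/58.3152 = 1.6084
  (64 − 44.6770)²/44.6770 = 8.3573
  (41 − 35.1628)²/35.1628 = 0.9690
  (27 − 25.9535)²/25.9535 = 0.0422
  (13 − 19.8837)²/19.8837 = 2.3831
χ² = 9.9736 + 2.8985 + 5.0834 + 10.6502 + 1.6084 + 8.3573 + 0.9690 + 0.0422 + 2.3831 = 41.966
df = (3−1)(3−1) = 4. Since 41.966 > 11.143, reject the null hypothesis of independence at α = 0.025.

41.966; reject H₀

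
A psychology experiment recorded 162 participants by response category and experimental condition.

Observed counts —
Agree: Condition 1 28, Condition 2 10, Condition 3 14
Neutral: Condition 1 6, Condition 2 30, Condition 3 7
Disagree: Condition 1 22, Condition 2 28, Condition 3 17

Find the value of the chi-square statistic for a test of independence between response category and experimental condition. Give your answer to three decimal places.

Row totals: 52, 43, 67. Column totals: 56, 68, 38. Grand total N = 162.
Expected counts (row total × column total / N):
  Agree, Condition 1: 52×56/162 = 17.9753
  Agree, Condition 2: 52×68/162 = 21.8272
  Agree, Condition 3: 52×38/162 = 12.1975
  Neutral, Condition 1: 43×56/162 = 14.8642
  Neutral, Condition 2: 43×68/162 = 18.0494
  Neutral, Condition 3: 43×38/162 = 10.0864
  Disagree, Condition 1: 67×56/162 = 23.1605
  Disagree, Condition 2: 67×68/162 = 28.1235
  Disagree, Condition 3: 67×38/162 = 15.7160
Contributions (O − E)²/E:
  (28 − 17.9753)²/17.9753 = 5.5907
  (10 − 21.8272)²/21.8272 = 6.4086
  (14 − 12.1975)²/12.1975 = 0.2664
  (6 − 14.8642)²/14.8642 = 5.2861
  (30 − 18.0494)²/18.0494 = 7.9126
  (7 − 10.0864)²/10.0864 = 0.9444
  (22 − 23.1605)²/23.1605 = 0.0581
  (28 − 28.1235)²/28.1235 = 0.0005
  (17 − 15.7160)²/15.7160 = 0.1049
χ² = 5.5907 + 6.4086 + 0.2664 + 5.2861 + 7.9126 + 0.9444 + 0.0581 + 0.0005 + 0.1049 = 26.572

26.572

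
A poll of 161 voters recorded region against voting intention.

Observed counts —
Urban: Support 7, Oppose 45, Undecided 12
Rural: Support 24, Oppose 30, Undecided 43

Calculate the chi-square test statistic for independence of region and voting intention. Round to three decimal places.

Row totals: 64, 97. Column totals: 31, 75, 55. Grand total N = 161.
Expected counts (row total × column total / N):
  Urban, Support: 64×31/161 = 12.32298
  Urban, Oppose: 64×75/161 = 29.81366
  Urban, Undecided: 64×55/161 = 21.86335
  Rural, Support: 97×31/161 = 18.67702
  Rural, Oppose: 97×75/161 = 45.18634
  Rural, Undecided: 97×55/161 = 33.13665
Contributions (O − E)²/E:
  (7 − 12.32298)²/12.32298 = 2.2993
  (45 − 29.81366)²/29.81366 = 7.7355
  (12 − 21.86335)²/21.86335 = 4.4497
  (24 − 18.67702)²/18.67702 = 1.5171
  (30 − 45.18634)²/45.18634 = 5.1039
  (43 − 33.13665)²/33.13665 = 2.9359
χ² = 2.2993 + 7.7355 + 4.4497 + 1.5171 + 5.1039 + 2.9359 = 24.041

24.041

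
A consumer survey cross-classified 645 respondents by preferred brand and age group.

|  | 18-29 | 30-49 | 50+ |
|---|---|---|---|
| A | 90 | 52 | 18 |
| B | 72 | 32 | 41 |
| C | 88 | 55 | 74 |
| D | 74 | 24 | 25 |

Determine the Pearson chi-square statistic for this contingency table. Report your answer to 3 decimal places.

34.489

Row totals: 160, 145, 217, 123. Column totals: 324, 163, 158. Grand total N = 645.
Expected counts (row total × column total / N):
  A, 18-29: 160×324/645 = 80.37209
  A, 30-49: 160×163/645 = 40.43411
  A, 50+: 160×158/645 = 39.19380
  B, 18-29: 145×324/645 = 72.83721
  B, 30-49: 145×163/645 = 36.64341
  B, 50+: 145×158/645 = 35.51938
  C, 18-29: 217×324/645 = 109.00465
  C, 30-49: 217×163/645 = 54.83876
  C, 50+: 217×158/645 = 53.15659
  D, 18-29: 123×324/645 = 61.78605
  D, 30-49: 123×163/645 = 31.08372
  D, 50+: 123×158/645 = 30.13023
Contributions (O − E)²/E:
  (90 − 80.37209)²/80.37209 = 1.1533
  (52 − 40.43411)²/40.43411 = 3.3083
  (18 − 39.19380)²/39.19380 = 11.4604
  (72 − 72.83721)²/72.83721 = 0.0096
  (32 − 36.64341)²/36.64341 = 0.5884
  (41 − 35.51938)²/35.51938 = 0.8457
  (88 − 109.00465)²/109.00465 = 4.0475
  (55 − 54.83876)²/54.83876 = 0.0005
  (74 − 53.15659)²/53.15659 = 8.1730
  (74 − 61.78605)²/61.78605 = 2.4145
  (24 − 31.08372)²/31.08372 = 1.6143
  (25 − 30.13023)²/30.13023 = 0.8735
χ² = 1.1533 + 3.3083 + 11.4604 + 0.0096 + 0.5884 + 0.8457 + 4.0475 + 0.0005 + 8.1730 + 2.4145 + 1.6143 + 0.8735 = 34.489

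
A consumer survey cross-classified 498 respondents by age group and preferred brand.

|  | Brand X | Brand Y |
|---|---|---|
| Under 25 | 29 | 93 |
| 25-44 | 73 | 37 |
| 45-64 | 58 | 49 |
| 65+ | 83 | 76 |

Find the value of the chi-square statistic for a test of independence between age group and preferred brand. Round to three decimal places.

46.158

Row totals: 122, 110, 107, 159. Column totals: 243, 255. Grand total N = 498.
Expected counts (row total × column total / N):
  Under 25, Brand X: 122×243/498 = 59.5301
  Under 25, Brand Y: 122×255/498 = 62.4699
  25-44, Brand X: 110×243/498 = 53.6747
  25-44, Brand Y: 110×255/498 = 56.3253
  45-64, Brand X: 107×243/498 = 52.2108
  45-64, Brand Y: 107×255/498 = 54.7892
  65+, Brand X: 159×243/498 = 77.5843
  65+, Brand Y: 159×255/498 = 81.4157
Contributions (O − E)²/E:
  (29 − 59.5301)²/59.5301 = 15.6574
  (93 − 62.4699)²/62.4699 = 14.9206
  (73 − 53.6747)²/53.6747 = 6.9580
  (37 − 56.3253)²/56.3253 = 6.6305
  (58 − 52.2108)²/52.2108 = 0.6419
  (49 − 54.7892)²/54.7892 = 0.6117
  (83 − 77.5843)²/77.5843 = 0.3780
  (76 − 81.4157)²/81.4157 = 0.3602
χ² = 15.6574 + 14.9206 + 6.9580 + 6.6305 + 0.6419 + 0.6117 + 0.3780 + 0.3602 = 46.158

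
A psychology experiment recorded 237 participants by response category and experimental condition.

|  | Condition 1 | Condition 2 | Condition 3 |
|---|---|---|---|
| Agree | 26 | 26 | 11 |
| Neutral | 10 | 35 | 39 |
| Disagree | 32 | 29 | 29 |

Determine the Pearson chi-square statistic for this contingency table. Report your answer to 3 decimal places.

23.584

Row totals: 63, 84, 90. Column totals: 68, 90, 79. Grand total N = 237.
Expected counts (row total × column total / N):
  Agree, Condition 1: 63×68/237 = 18.0759
  Agree, Condition 2: 63×90/237 = 23.9241
  Agree, Condition 3: 63×79/237 = 21.0000
  Neutral, Condition 1: 84×68/237 = 24.1013
  Neutral, Condition 2: 84×90/237 = 31.8987
  Neutral, Condition 3: 84×79/237 = 28.0000
  Disagree, Condition 1: 90×68/237 = 25.8228
  Disagree, Condition 2: 90×90/237 = 34.1772
  Disagree, Condition 3: 90×79/237 = 30.0000
Contributions (O − E)²/E:
  (26 − 18.0759)²/18.0759 = 3.4738
  (26 − 23.9241)²/23.9241 = 0.1801
  (11 − 21.0000)²/21.0000 = 4.7619
  (10 − 24.1013)²/24.1013 = 8.2505
  (35 − 31.8987)²/31.8987 = 0.3015
  (39 − 28.0000)²/28.0000 = 4.3214
  (32 − 25.8228)²/25.8228 = 1.4777
  (29 − 34.1772)²/34.1772 = 0.7842
  (29 − 30.0000)²/30.0000 = 0.0333
χ² = 3.4738 + 0.1801 + 4.7619 + 8.2505 + 0.3015 + 4.3214 + 1.4777 + 0.7842 + 0.0333 = 23.584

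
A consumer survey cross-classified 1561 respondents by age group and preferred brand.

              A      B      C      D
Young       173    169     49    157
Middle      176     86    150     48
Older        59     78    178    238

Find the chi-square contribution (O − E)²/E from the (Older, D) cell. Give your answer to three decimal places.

Row total (Older) = 553; column total (D) = 443; N = 1561.
Expected count E = 553 × 443 / 1561 = 156.9372.
Contribution = (O − E)²/E = (238 − 156.9372)² / 156.9372 = 41.871.

41.871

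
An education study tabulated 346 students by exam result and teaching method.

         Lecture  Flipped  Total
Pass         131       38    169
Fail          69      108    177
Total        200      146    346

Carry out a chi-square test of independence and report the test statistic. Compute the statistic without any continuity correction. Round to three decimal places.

52.625

Grand total N = 346.
Expected counts (row total × column total / N):
  Pass, Lecture: 169×200/346 = 97.6879
  Pass, Flipped: 169×146/346 = 71.3121
  Fail, Lecture: 177×200/346 = 102.3121
  Fail, Flipped: 177×146/346 = 74.6879
Contributions (O − E)²/E:
  (131 − 97.6879)²/97.6879 = 11.3596
  (38 − 71.3121)²/71.3121 = 15.5611
  (69 − 102.3121)²/102.3121 = 10.8462
  (108 − 74.6879)²/74.6879 = 14.8578
χ² = 11.3596 + 15.5611 + 10.8462 + 14.8578 = 52.625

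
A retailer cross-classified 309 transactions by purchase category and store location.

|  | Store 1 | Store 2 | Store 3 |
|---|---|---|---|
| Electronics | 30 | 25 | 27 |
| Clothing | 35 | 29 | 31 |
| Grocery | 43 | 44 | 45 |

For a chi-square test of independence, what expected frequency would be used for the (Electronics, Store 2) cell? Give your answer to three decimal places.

26.006

Row total (Electronics) = 82; column total (Store 2) = 98; grand total N = 309.
Expected count = (row total × column total) / N = 82 × 98 / 309 = 26.006.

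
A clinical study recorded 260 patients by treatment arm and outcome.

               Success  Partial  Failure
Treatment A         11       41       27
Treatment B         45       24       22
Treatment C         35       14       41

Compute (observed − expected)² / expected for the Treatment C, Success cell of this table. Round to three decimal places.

0.389

Row total (Treatment C) = 90; column total (Success) = 91; N = 260.
Expected count E = 90 × 91 / 260 = 31.50000.
Contribution = (O − E)²/E = (35 − 31.50000)² / 31.50000 = 0.389.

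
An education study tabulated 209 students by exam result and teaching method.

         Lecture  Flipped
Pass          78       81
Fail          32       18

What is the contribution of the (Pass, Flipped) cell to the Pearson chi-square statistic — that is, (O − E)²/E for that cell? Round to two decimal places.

0.43

Row total (Pass) = 159; column total (Flipped) = 99; N = 209.
Expected count E = 159 × 99 / 209 = 75.316.
Contribution = (O − E)²/E = (81 − 75.316)² / 75.316 = 0.43.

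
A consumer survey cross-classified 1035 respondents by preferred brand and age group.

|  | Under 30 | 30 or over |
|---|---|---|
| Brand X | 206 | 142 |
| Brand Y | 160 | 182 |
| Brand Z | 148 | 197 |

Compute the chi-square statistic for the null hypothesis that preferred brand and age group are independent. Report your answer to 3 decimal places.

Row totals: 348, 342, 345. Column totals: 514, 521. Grand total N = 1035.
Expected counts (row total × column total / N):
  Brand X, Under 30: 348×514/1035 = 172.8232
  Brand X, 30 or over: 348×521/1035 = 175.1768
  Brand Y, Under 30: 342×514/1035 = 169.8435
  Brand Y, 30 or over: 342×521/1035 = 172.1565
  Brand Z, Under 30: 345×514/1035 = 171.3333
  Brand Z, 30 or over: 345×521/1035 = 173.6667
Contributions (O − E)²/E:
  (206 − 172.8232)²/172.8232 = 6.3689
  (142 − 175.1768)²/175.1768 = 6.2834
  (160 − 169.8435)²/169.8435 = 0.5705
  (182 − 172.1565)²/172.1565 = 0.5628
  (148 − 171.3333)²/171.3333 = 3.1777
  (197 − 173.6667)²/173.6667 = 3.1350
χ² = 6.3689 + 6.2834 + 0.5705 + 0.5628 + 3.1777 + 3.1350 = 20.098

20.098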